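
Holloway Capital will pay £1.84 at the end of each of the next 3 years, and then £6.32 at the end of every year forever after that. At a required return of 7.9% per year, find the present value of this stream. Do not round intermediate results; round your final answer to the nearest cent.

£68.43

PV of 3-year annuity: £1.84 × [1 − (1+0.079)^−3] / 0.079 = 4.75043
Perpetuity value at year 3: £6.32 / 0.079 = 80.00000
PV of perpetuity: 80.00000 / (1+0.079)^3 = 63.68331
Total PV = 4.75043 + 63.68331 = 68.43374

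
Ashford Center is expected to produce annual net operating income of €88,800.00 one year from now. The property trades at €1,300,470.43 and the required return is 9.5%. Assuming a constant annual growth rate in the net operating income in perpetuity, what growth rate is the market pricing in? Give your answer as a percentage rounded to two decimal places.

P = D₁/(r−g) ⇒ g = r − D₁/P = 0.095 − €88,800.00/€1,300,470.43 = 0.026717

2.67%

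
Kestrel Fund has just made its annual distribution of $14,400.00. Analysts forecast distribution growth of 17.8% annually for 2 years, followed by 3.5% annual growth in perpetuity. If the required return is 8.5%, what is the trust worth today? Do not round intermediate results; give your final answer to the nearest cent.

$383978.06

D_1 = 16963.20000
D_2 = 19982.64960
Terminal value at year 2: TV = D_2×(1+g_2)/(r−g_2) = 20682.04234/0.05 = 413640.84672
P_0 = D_1/(1+r)^1 + D_2/(1+r)^2 + TV/(1+r)^2
    = 15634.28571 + 16974.36735 + 351369.40408 = 383978.05714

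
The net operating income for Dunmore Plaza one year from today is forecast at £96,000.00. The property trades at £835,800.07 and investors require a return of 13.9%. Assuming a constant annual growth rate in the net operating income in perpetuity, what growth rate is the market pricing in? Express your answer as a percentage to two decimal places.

2.41%

P = D₁/(r−g) ⇒ g = r − D₁/P = 0.139 − £96,000.00/£835,800.07 = 0.024140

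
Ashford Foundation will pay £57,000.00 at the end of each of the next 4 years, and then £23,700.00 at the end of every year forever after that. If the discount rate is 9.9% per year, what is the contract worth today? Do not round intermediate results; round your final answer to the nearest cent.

£345179.36

PV of 4-year annuity: £57,000.00 × [1 − (1+0.099)^−4] / 0.099 = 181074.14794
Perpetuity value at year 4: £23,700.00 / 0.099 = 239393.93939
PV of perpetuity: 239393.93939 / (1+0.099)^4 = 164105.21472
Total PV = 181074.14794 + 164105.21472 = 345179.36267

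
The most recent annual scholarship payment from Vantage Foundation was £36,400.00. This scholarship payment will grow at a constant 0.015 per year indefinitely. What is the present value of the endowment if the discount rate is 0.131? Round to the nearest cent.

£318500.00

D₁ = D₀ × (1 + g) = £36,400.00 × 1.015 = £36,946.0000
Growing perpetuity: P = D₁ / (r − g) = £36,946.0000 / (0.131 − 0.015) = £318,500.00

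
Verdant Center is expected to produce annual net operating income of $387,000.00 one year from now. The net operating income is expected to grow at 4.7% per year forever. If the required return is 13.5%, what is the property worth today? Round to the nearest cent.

Growing perpetuity: P = D₁ / (r − g) = $387,000.0000 / (0.135 − 0.047) = $4,397,727.27

$4397727.27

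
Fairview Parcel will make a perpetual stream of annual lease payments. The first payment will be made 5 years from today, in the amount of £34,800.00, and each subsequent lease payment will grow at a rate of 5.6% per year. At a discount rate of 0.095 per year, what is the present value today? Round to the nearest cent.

£620666.29

Value at end of year 4: C₁ / (r − g) = £34,800.00 / (0.095 − 0.056) = £892,307.6923
Discount to today: PV = £892,307.6923 / (1 + 0.095)^4 = £892,307.6923 / 1.437661 = £620,666.29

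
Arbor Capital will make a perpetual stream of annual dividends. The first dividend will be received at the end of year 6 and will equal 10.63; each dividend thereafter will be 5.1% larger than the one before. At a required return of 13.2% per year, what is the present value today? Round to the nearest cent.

70.60

Value at end of year 5: C₁ / (r − g) = 10.63 / (0.132 − 0.051) = 131.2346
Discount to today: PV = 131.2346 / (1 + 0.132)^5 = 131.2346 / 1.858798 = 70.60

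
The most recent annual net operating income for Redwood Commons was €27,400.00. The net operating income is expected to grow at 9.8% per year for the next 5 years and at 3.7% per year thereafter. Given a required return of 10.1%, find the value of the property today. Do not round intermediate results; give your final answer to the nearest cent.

D_1 = 30085.20000
D_2 = 33033.54960
D_3 = 36270.83746
D_4 = 39825.37953
D_5 = 43728.26673
Terminal value at year 5: TV = D_5×(1+g_2)/(r−g_2) = 45346.21259/0.064 = 708534.57180
P_0 = D_1/(1+r)^1 + D_2/(1+r)^2 + D_3/(1+r)^3 + D_4/(1+r)^4 + D_5/(1+r)^5 + TV/(1+r)^5
    = 27325.34060 + 27250.88463 + 27176.63154 + 27102.58077 + 27028.73178 + 437949.91959 = 573834.08891

€573834.09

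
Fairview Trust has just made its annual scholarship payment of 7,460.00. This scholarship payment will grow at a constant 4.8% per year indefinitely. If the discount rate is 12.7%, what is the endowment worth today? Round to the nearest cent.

98963.04

D₁ = D₀ × (1 + g) = 7,460.00 × 1.048 = 7,818.0800
Growing perpetuity: P = D₁ / (r − g) = 7,818.0800 / (0.127 − 0.048) = 98,963.04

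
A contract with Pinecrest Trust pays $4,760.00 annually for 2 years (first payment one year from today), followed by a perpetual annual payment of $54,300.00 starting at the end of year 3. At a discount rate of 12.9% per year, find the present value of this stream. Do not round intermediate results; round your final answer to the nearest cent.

$338184.85

PV of 2-year annuity: $4,760.00 × [1 − (1+0.129)^−2] / 0.129 = 7950.50528
Perpetuity value at year 2: $54,300.00 / 0.129 = 420930.23256
PV of perpetuity: 420930.23256 / (1+0.129)^2 = 330234.34250
Total PV = 7950.50528 + 330234.34250 = 338184.84778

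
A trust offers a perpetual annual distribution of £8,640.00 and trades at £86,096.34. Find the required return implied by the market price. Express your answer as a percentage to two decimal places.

10.04%

P = C/r ⇒ r = C/P = £8,640.00/£86,096.34 = 0.100353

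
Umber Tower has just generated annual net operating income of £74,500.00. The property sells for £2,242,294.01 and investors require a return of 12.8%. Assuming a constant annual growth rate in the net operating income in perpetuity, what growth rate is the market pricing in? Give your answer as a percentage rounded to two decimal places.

P = D₀(1+g)/(r−g) ⇒ P(r−g) = D₀(1+g) ⇒ g(P+D₀) = P·r − D₀
g = (P·r − D₀)/(P + D₀) = (£2,242,294.01×0.128 − £74,500.00) / (£2,242,294.01 + £74,500.00) = 0.091727

9.17%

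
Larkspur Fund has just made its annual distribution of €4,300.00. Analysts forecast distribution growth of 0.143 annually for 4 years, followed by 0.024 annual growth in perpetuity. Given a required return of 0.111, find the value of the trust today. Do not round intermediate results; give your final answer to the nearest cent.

€75174.03

D_1 = 4914.90000
D_2 = 5617.73070
D_3 = 6421.06619
D_4 = 7339.27866
Terminal value at year 4: TV = D_4×(1+g_2)/(r−g_2) = 7515.42134/0.087 = 86384.15337
P_0 = D_1/(1+r)^1 + D_2/(1+r)^2 + D_3/(1+r)^3 + D_4/(1+r)^4 + TV/(1+r)^4
    = 4423.85239 + 4551.27208 + 4682.36182 + 4817.22733 + 56699.31935 = 75174.03296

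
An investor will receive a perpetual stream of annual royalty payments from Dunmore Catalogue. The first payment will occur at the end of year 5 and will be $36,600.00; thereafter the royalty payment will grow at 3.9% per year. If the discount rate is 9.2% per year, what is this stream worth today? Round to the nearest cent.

Value at end of year 4: C₁ / (r − g) = $36,600.00 / (0.092 − 0.039) = $690,566.0377
Discount to today: PV = $690,566.0377 / (1 + 0.092)^4 = $690,566.0377 / 1.421970 = $485,640.24

$485640.24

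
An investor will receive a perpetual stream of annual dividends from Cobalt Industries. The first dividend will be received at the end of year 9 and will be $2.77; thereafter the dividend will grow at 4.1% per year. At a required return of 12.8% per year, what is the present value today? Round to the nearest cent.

$12.15

Value at end of year 8: C₁ / (r − g) = $2.77 / (0.128 − 0.041) = $31.8391
Discount to today: PV = $31.8391 / (1 + 0.128)^8 = $31.8391 / 2.621035 = $12.15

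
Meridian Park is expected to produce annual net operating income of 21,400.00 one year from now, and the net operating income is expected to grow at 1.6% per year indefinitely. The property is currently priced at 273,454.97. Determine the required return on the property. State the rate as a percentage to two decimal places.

9.43%

P = D₁/(r − g) ⇒ r = D₁/P + g = 21,400.0000/273,454.97 + 0.016 = 0.078258 + 0.016 = 0.094258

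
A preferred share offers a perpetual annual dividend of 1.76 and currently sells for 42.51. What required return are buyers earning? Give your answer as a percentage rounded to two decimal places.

P = C/r ⇒ r = C/P = 1.76/42.51 = 0.041402

4.14%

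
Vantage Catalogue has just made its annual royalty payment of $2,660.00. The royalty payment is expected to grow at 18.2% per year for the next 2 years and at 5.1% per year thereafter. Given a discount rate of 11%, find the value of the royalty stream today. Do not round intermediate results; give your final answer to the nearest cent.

$59579.37

D_1 = 3144.12000
D_2 = 3716.34984
Terminal value at year 2: TV = D_2×(1+g_2)/(r−g_2) = 3905.88368/0.059 = 66201.41834
P_0 = D_1/(1+r)^1 + D_2/(1+r)^2 + TV/(1+r)^2
    = 2832.54054 + 3016.27290 + 53730.55623 = 59579.36967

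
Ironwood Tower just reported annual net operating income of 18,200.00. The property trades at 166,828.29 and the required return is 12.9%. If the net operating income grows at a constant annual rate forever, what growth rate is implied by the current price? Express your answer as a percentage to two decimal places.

1.79%

P = D₀(1+g)/(r−g) ⇒ P(r−g) = D₀(1+g) ⇒ g(P+D₀) = P·r − D₀
g = (P·r − D₀)/(P + D₀) = (166,828.29×0.129 − 18,200.00) / (166,828.29 + 18,200.00) = 0.017948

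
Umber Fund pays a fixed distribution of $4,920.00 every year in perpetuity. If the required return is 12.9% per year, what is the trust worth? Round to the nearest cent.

$38139.53

Level perpetuity: PV = C / r = $4,920.00 / 0.129 = $38,139.53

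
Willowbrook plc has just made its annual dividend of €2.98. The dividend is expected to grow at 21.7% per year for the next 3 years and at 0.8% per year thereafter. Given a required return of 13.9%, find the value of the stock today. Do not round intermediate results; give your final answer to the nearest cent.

D_1 = 3.62666
D_2 = 4.41365
D_3 = 5.37141
Terminal value at year 3: TV = D_3×(1+g_2)/(r−g_2) = 5.41438/0.131 = 41.33113
P_0 = D_1/(1+r)^1 + D_2/(1+r)^2 + D_3/(1+r)^3 + TV/(1+r)^3
    = 3.18407 + 3.40212 + 3.63510 + 27.97088 = 38.19218

€38.19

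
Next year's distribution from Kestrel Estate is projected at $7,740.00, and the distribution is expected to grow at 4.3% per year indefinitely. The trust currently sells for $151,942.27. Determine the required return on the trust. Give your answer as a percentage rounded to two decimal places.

P = D₁/(r − g) ⇒ r = D₁/P + g = $7,740.0000/$151,942.27 + 0.043 = 0.050940 + 0.043 = 0.093940

9.39%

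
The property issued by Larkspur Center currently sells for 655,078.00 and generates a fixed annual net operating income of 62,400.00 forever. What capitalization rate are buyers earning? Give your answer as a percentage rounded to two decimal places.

P = C/r ⇒ r = C/P = 62,400.00/655,078.00 = 0.095256

9.53%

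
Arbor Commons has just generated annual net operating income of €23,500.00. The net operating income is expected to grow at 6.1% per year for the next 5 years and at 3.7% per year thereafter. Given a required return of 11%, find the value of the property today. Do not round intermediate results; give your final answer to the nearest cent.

D_1 = 24933.50000
D_2 = 26454.44350
D_3 = 28068.16455
D_4 = 29780.32259
D_5 = 31596.92227
Terminal value at year 5: TV = D_5×(1+g_2)/(r−g_2) = 32766.00839/0.073 = 448849.43005
P_0 = D_1/(1+r)^1 + D_2/(1+r)^2 + D_3/(1+r)^3 + D_4/(1+r)^4 + D_5/(1+r)^5 + TV/(1+r)^5
    = 22462.61261 + 21471.01980 + 20523.20001 + 19617.22091 + 18751.23548 + 266370.29036 = 369195.57918

€369195.58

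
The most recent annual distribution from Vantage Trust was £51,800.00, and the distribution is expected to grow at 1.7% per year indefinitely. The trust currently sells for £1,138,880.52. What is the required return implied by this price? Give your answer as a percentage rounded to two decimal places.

6.33%

D₁ = £51,800.00 × 1.017 = £52,680.6000
P = D₁/(r − g) ⇒ r = D₁/P + g = £52,680.6000/£1,138,880.52 + 0.017 = 0.046256 + 0.017 = 0.063256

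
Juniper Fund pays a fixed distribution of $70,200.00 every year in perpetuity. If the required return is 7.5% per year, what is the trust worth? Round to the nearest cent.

Level perpetuity: PV = C / r = $70,200.00 / 0.075 = $936,000.00

$936000.00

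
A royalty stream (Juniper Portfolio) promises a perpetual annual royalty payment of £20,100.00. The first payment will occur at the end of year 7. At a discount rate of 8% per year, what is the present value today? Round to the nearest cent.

£158330.12

Value at end of year 6: C / r = £20,100.00 / 0.08 = £251,250.0000
Discount to today: PV = £251,250.0000 / (1 + 0.08)^6 = £251,250.0000 / 1.586874 = £158,330.12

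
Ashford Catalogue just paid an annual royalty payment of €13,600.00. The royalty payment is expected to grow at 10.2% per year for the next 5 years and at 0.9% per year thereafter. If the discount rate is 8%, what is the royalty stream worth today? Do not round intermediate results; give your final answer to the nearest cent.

D_1 = 14987.20000
D_2 = 16515.89440
D_3 = 18200.51563
D_4 = 20056.96822
D_5 = 22102.77898
Terminal value at year 5: TV = D_5×(1+g_2)/(r−g_2) = 22301.70399/0.071 = 314108.50694
P_0 = D_1/(1+r)^1 + D_2/(1+r)^2 + D_3/(1+r)^3 + D_4/(1+r)^4 + D_5/(1+r)^5 + TV/(1+r)^5
    = 13877.03704 + 14159.71742 + 14448.15611 + 14742.47040 + 15042.77998 + 213776.97187 = 286047.13282

€286047.13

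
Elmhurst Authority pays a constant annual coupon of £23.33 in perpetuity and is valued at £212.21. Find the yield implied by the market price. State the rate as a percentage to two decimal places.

P = C/r ⇒ r = C/P = £23.33/£212.21 = 0.109938

10.99%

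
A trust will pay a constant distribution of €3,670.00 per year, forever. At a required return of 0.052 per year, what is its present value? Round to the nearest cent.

Level perpetuity: PV = C / r = €3,670.00 / 0.052 = €70,576.92

€70576.92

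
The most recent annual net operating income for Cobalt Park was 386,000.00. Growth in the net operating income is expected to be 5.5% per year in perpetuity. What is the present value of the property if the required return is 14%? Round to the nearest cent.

4790941.18

D₁ = D₀ × (1 + g) = 386,000.00 × 1.055 = 407,230.0000
Growing perpetuity: P = D₁ / (r − g) = 407,230.0000 / (0.14 − 0.055) = 4,790,941.18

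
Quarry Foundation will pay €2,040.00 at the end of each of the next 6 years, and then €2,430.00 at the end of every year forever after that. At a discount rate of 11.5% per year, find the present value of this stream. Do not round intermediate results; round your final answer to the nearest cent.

€19504.02

PV of 6-year annuity: €2,040.00 × [1 − (1+0.115)^−6] / 0.115 = 8507.39983
Perpetuity value at year 6: €2,430.00 / 0.115 = 21130.43478
PV of perpetuity: 21130.43478 / (1+0.115)^6 = 10996.62028
Total PV = 8507.39983 + 10996.62028 = 19504.02011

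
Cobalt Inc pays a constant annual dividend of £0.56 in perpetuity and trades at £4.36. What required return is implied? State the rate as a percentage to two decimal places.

P = C/r ⇒ r = C/P = £0.56/£4.36 = 0.128440

12.84%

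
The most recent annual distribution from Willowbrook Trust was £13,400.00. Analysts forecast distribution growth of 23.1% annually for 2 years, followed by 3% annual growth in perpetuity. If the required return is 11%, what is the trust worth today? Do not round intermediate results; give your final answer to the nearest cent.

D_1 = 16495.40000
D_2 = 20305.83740
Terminal value at year 2: TV = D_2×(1+g_2)/(r−g_2) = 20915.01252/0.08 = 261437.65652
P_0 = D_1/(1+r)^1 + D_2/(1+r)^2 + TV/(1+r)^2
    = 14860.72072 + 16480.67316 + 212188.66693 = 243530.06081

£243530.06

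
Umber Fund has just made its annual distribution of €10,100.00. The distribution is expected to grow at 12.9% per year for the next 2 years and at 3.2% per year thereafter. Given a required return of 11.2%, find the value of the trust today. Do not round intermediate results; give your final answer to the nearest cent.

D_1 = 11402.90000
D_2 = 12873.87410
Terminal value at year 2: TV = D_2×(1+g_2)/(r−g_2) = 13285.83807/0.08 = 166072.97589
P_0 = D_1/(1+r)^1 + D_2/(1+r)^2 + TV/(1+r)^2
    = 10254.40647 + 10411.17348 + 134304.13790 = 154969.71785

€154969.72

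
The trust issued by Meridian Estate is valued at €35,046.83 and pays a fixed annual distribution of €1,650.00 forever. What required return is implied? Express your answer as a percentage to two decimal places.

P = C/r ⇒ r = C/P = €1,650.00/€35,046.83 = 0.047080

4.71%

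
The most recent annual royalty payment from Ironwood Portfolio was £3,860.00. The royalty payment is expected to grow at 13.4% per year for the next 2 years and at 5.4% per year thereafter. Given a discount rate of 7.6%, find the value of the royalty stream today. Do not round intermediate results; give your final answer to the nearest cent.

D_1 = 4377.24000
D_2 = 4963.79016
Terminal value at year 2: TV = D_2×(1+g_2)/(r−g_2) = 5231.83483/0.022 = 237810.67403
P_0 = D_1/(1+r)^1 + D_2/(1+r)^2 + TV/(1+r)^2
    = 4068.06691 + 4287.34933 + 205403.00890 = 213758.42514

£213758.43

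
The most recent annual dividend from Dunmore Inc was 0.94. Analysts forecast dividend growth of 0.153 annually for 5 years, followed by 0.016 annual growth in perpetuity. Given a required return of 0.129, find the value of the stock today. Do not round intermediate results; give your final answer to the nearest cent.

D_1 = 1.08382
D_2 = 1.24964
D_3 = 1.44084
D_4 = 1.66129
D_5 = 1.91547
Terminal value at year 5: TV = D_5×(1+g_2)/(r−g_2) = 1.94611/0.113 = 17.22224
P_0 = D_1/(1+r)^1 + D_2/(1+r)^2 + D_3/(1+r)^3 + D_4/(1+r)^4 + D_5/(1+r)^5 + TV/(1+r)^5
    = 0.95998 + 0.98039 + 1.00123 + 1.02251 + 1.04425 + 9.38901 = 14.39738

14.40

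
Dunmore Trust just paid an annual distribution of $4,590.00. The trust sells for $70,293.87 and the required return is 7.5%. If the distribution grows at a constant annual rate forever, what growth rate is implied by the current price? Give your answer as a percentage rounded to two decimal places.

P = D₀(1+g)/(r−g) ⇒ P(r−g) = D₀(1+g) ⇒ g(P+D₀) = P·r − D₀
g = (P·r − D₀)/(P + D₀) = ($70,293.87×0.075 − $4,590.00) / ($70,293.87 + $4,590.00) = 0.009108

0.91%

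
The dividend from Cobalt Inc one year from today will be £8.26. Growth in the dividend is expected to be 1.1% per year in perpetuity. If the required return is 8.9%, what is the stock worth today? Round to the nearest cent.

Growing perpetuity: P = D₁ / (r − g) = £8.2600 / (0.089 − 0.011) = £105.90

£105.90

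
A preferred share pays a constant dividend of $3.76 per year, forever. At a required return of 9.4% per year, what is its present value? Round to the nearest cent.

Level perpetuity: PV = C / r = $3.76 / 0.094 = $40.00

$40.00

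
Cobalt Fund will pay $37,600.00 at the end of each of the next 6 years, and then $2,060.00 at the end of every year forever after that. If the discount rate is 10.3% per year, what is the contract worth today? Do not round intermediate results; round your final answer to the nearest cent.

$173434.59

PV of 6-year annuity: $37,600.00 × [1 − (1+0.103)^−6] / 0.103 = 162328.10116
Perpetuity value at year 6: $2,060.00 / 0.103 = 20000.00000
PV of perpetuity: 20000.00000 / (1+0.103)^6 = 11106.49233
Total PV = 162328.10116 + 11106.49233 = 173434.59349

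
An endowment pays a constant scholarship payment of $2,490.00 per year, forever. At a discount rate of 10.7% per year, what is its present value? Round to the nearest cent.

Level perpetuity: PV = C / r = $2,490.00 / 0.107 = $23,271.03

$23271.03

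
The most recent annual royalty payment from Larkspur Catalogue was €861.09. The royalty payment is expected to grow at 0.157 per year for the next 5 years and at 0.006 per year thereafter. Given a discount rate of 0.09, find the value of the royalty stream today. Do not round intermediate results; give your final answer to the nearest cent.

€19063.91

D_1 = 996.28113
D_2 = 1152.69727
D_3 = 1333.67074
D_4 = 1543.05704
D_5 = 1785.31700
Terminal value at year 5: TV = D_5×(1+g_2)/(r−g_2) = 1796.02890/0.084 = 21381.29646
P_0 = D_1/(1+r)^1 + D_2/(1+r)^2 + D_3/(1+r)^3 + D_4/(1+r)^4 + D_5/(1+r)^5 + TV/(1+r)^5
    = 914.01939 + 970.20223 + 1029.83851 + 1093.14051 + 1160.33355 + 13896.37565 = 19063.90984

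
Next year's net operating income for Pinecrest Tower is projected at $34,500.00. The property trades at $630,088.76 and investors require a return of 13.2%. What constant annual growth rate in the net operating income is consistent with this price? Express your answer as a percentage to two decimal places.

P = D₁/(r−g) ⇒ g = r − D₁/P = 0.132 − $34,500.00/$630,088.76 = 0.077246

7.72%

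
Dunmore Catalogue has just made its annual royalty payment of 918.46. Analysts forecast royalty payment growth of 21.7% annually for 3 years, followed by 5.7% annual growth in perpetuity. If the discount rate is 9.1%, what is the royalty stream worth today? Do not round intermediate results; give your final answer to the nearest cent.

43074.95

D_1 = 1117.76582
D_2 = 1360.32100
D_3 = 1655.51066
Terminal value at year 3: TV = D_3×(1+g_2)/(r−g_2) = 1749.87477/0.034 = 51466.90495
P_0 = D_1/(1+r)^1 + D_2/(1+r)^2 + D_3/(1+r)^3 + TV/(1+r)^3
    = 1024.53329 + 1142.85703 + 1274.84601 + 39632.71280 = 43074.94913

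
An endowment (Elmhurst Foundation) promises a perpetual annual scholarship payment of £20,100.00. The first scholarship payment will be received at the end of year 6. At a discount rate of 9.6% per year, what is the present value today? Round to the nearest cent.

£132395.14

Value at end of year 5: C / r = £20,100.00 / 0.096 = £209,375.0000
Discount to today: PV = £209,375.0000 / (1 + 0.096)^5 = £209,375.0000 / 1.581440 = £132,395.14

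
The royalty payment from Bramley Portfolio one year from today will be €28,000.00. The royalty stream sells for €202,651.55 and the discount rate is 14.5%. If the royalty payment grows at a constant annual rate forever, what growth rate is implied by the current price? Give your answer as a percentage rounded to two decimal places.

P = D₁/(r−g) ⇒ g = r − D₁/P = 0.145 − €28,000.00/€202,651.55 = 0.006832

0.68%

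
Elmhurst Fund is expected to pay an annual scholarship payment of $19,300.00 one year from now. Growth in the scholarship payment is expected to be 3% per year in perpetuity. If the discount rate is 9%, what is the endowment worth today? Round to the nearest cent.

Growing perpetuity: P = D₁ / (r − g) = $19,300.0000 / (0.09 − 0.03) = $321,666.67

$321666.67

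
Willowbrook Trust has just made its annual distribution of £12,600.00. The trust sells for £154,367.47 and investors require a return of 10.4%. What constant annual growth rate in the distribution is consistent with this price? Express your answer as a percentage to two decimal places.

2.07%

P = D₀(1+g)/(r−g) ⇒ P(r−g) = D₀(1+g) ⇒ g(P+D₀) = P·r − D₀
g = (P·r − D₀)/(P + D₀) = (£154,367.47×0.104 − £12,600.00) / (£154,367.47 + £12,600.00) = 0.020688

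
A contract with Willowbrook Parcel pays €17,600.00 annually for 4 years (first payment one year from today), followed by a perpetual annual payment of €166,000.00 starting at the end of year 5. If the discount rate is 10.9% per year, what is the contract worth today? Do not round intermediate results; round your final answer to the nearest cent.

€1061548.11

PV of 4-year annuity: €17,600.00 × [1 − (1+0.109)^−4] / 0.109 = 54719.83133
Perpetuity value at year 4: €166,000.00 / 0.109 = 1522935.77982
PV of perpetuity: 1522935.77982 / (1+0.109)^4 = 1006828.27977
Total PV = 54719.83133 + 1006828.27977 = 1061548.11110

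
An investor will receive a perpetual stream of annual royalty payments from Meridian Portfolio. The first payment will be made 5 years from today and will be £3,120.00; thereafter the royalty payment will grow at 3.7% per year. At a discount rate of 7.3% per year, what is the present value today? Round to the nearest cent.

Value at end of year 4: C₁ / (r − g) = £3,120.00 / (0.073 − 0.037) = £86,666.6667
Discount to today: PV = £86,666.6667 / (1 + 0.073)^4 = £86,666.6667 / 1.325558 = £65,381.25

£65381.25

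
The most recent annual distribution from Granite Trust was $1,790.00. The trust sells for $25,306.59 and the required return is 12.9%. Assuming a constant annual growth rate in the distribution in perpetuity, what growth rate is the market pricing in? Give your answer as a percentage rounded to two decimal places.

5.44%

P = D₀(1+g)/(r−g) ⇒ P(r−g) = D₀(1+g) ⇒ g(P+D₀) = P·r − D₀
g = (P·r − D₀)/(P + D₀) = ($25,306.59×0.129 − $1,790.00) / ($25,306.59 + $1,790.00) = 0.054418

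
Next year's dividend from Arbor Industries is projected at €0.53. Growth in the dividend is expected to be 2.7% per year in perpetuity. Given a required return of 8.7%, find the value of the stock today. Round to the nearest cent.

€8.83

Growing perpetuity: P = D₁ / (r − g) = €0.5300 / (0.087 − 0.027) = €8.83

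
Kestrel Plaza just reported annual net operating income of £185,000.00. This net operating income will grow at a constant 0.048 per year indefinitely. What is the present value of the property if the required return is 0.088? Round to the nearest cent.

D₁ = D₀ × (1 + g) = £185,000.00 × 1.048 = £193,880.0000
Growing perpetuity: P = D₁ / (r − g) = £193,880.0000 / (0.088 − 0.048) = £4,847,000.00

£4847000.00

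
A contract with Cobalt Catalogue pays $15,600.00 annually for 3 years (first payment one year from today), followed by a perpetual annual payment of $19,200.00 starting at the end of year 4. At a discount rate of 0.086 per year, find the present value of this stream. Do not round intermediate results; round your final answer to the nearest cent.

$214077.80

PV of 3-year annuity: $15,600.00 × [1 − (1+0.086)^−3] / 0.086 = 39771.40917
Perpetuity value at year 3: $19,200.00 / 0.086 = 223255.81395
PV of perpetuity: 223255.81395 / (1+0.086)^3 = 174306.38729
Total PV = 39771.40917 + 174306.38729 = 214077.79645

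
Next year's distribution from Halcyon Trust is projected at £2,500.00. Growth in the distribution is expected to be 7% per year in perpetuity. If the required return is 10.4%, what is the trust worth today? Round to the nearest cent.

Growing perpetuity: P = D₁ / (r − g) = £2,500.0000 / (0.104 − 0.07) = £73,529.41

£73529.41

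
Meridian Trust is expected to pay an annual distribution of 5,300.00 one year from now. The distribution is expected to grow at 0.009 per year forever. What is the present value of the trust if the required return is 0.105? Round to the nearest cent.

Growing perpetuity: P = D₁ / (r − g) = 5,300.0000 / (0.105 − 0.009) = 55,208.33

55208.33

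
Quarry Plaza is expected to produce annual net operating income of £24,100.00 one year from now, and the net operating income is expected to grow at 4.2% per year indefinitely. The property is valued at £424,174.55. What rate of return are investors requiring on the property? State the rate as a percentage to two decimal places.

9.88%

P = D₁/(r − g) ⇒ r = D₁/P + g = £24,100.0000/£424,174.55 + 0.042 = 0.056816 + 0.042 = 0.098816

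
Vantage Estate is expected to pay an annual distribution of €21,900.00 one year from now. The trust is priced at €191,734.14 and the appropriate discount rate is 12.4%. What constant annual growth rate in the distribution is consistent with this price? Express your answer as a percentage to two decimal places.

0.98%

P = D₁/(r−g) ⇒ g = r − D₁/P = 0.124 − €21,900.00/€191,734.14 = 0.009779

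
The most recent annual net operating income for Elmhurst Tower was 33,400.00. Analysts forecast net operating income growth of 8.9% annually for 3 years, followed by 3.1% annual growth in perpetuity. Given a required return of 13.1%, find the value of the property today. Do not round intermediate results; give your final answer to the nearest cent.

D_1 = 36372.60000
D_2 = 39609.76140
D_3 = 43135.03016
Terminal value at year 3: TV = D_3×(1+g_2)/(r−g_2) = 44472.21610/0.1 = 444722.16100
P_0 = D_1/(1+r)^1 + D_2/(1+r)^2 + D_3/(1+r)^3 + TV/(1+r)^3
    = 32159.68170 + 30965.42296 + 29815.51335 + 307397.94269 = 400338.56070

400338.56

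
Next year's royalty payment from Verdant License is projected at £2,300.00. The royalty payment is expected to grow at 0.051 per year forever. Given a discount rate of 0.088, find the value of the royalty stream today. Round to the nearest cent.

£62162.16

Growing perpetuity: P = D₁ / (r − g) = £2,300.0000 / (0.088 − 0.051) = £62,162.16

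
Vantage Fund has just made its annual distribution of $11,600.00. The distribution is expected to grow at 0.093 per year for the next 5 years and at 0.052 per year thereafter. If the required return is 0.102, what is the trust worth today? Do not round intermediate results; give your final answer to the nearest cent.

D_1 = 12678.80000
D_2 = 13857.92840
D_3 = 15146.71574
D_4 = 16555.36031
D_5 = 18095.00881
Terminal value at year 5: TV = D_5×(1+g_2)/(r−g_2) = 19035.94927/0.05 = 380718.98544
P_0 = D_1/(1+r)^1 + D_2/(1+r)^2 + D_3/(1+r)^3 + D_4/(1+r)^4 + D_5/(1+r)^5 + TV/(1+r)^5
    = 11505.26316 + 11411.30003 + 11318.10429 + 11225.66968 + 11133.98999 + 234259.14932 = 290853.47648

$290853.48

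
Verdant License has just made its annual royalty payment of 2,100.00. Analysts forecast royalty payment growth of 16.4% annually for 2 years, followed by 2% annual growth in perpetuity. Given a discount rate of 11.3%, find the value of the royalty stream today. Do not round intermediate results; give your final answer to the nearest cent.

29684.48

D_1 = 2444.40000
D_2 = 2845.28160
Terminal value at year 2: TV = D_2×(1+g_2)/(r−g_2) = 2902.18723/0.093 = 31206.31432
P_0 = D_1/(1+r)^1 + D_2/(1+r)^2 + TV/(1+r)^2
    = 2196.22642 + 2296.86213 + 25191.39107 = 29684.47961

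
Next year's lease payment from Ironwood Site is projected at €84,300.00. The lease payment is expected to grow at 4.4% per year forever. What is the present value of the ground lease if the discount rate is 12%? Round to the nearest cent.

Growing perpetuity: P = D₁ / (r − g) = €84,300.0000 / (0.12 − 0.044) = €1,109,210.53

€1109210.53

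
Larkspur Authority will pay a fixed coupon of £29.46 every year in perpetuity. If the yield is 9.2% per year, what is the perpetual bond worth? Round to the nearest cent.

Level perpetuity: PV = C / r = £29.46 / 0.092 = £320.22

£320.22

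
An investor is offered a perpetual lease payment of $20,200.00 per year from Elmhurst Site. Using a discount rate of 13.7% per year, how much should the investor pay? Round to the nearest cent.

Level perpetuity: PV = C / r = $20,200.00 / 0.137 = $147,445.26

$147445.26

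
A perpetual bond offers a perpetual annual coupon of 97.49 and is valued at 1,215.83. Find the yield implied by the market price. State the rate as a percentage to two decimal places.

8.02%

P = C/r ⇒ r = C/P = 97.49/1,215.83 = 0.080184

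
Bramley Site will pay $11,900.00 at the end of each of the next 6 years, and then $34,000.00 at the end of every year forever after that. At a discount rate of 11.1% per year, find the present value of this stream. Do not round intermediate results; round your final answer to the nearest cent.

PV of 6-year annuity: $11,900.00 × [1 − (1+0.111)^−6] / 0.111 = 50198.70525
Perpetuity value at year 6: $34,000.00 / 0.111 = 306306.30631
PV of perpetuity: 306306.30631 / (1+0.111)^6 = 162881.43416
Total PV = 50198.70525 + 162881.43416 = 213080.13941

$213080.14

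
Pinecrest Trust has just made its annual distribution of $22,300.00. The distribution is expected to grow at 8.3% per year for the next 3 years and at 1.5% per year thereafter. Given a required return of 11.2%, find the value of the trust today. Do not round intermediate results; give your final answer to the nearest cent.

D_1 = 24150.90000
D_2 = 26155.42470
D_3 = 28326.32495
Terminal value at year 3: TV = D_3×(1+g_2)/(r−g_2) = 28751.21982/0.097 = 296404.32809
P_0 = D_1/(1+r)^1 + D_2/(1+r)^2 + D_3/(1+r)^3 + TV/(1+r)^3
    = 21718.43525 + 21152.03721 + 20600.41034 + 215560.99480 = 279031.87760

$279031.88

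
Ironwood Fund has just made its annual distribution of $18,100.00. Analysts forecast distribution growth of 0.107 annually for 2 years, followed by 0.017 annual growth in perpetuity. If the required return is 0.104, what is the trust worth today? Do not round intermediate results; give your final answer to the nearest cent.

D_1 = 20036.70000
D_2 = 22180.62690
Terminal value at year 2: TV = D_2×(1+g_2)/(r−g_2) = 22557.69756/0.087 = 259283.87997
P_0 = D_1/(1+r)^1 + D_2/(1+r)^2 + TV/(1+r)^2
    = 18149.18478 + 18198.50322 + 212734.22729 = 249081.91529

$249081.92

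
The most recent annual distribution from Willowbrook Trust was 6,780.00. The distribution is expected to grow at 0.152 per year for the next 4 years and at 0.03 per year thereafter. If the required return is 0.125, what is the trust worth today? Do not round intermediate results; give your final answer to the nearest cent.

109611.24

D_1 = 7810.56000
D_2 = 8997.76512
D_3 = 10365.42542
D_4 = 11940.97008
Terminal value at year 4: TV = D_4×(1+g_2)/(r−g_2) = 12299.19918/0.095 = 129465.25457
P_0 = D_1/(1+r)^1 + D_2/(1+r)^2 + D_3/(1+r)^3 + D_4/(1+r)^4 + TV/(1+r)^4
    = 6942.72000 + 7109.34528 + 7279.96957 + 7454.68884 + 80824.52107 = 109611.24475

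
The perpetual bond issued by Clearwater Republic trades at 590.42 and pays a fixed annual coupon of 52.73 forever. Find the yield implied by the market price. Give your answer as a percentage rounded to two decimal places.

P = C/r ⇒ r = C/P = 52.73/590.42 = 0.089309

8.93%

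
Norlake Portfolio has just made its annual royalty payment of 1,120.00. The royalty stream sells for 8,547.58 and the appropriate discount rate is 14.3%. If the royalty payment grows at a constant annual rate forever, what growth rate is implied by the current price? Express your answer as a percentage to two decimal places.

1.06%

P = D₀(1+g)/(r−g) ⇒ P(r−g) = D₀(1+g) ⇒ g(P+D₀) = P·r − D₀
g = (P·r − D₀)/(P + D₀) = (8,547.58×0.143 − 1,120.00) / (8,547.58 + 1,120.00) = 0.010582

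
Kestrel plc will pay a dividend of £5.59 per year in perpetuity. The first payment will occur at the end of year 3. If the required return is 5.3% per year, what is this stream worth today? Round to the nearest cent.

£95.12

Value at end of year 2: C / r = £5.59 / 0.053 = £105.4717
Discount to today: PV = £105.4717 / (1 + 0.053)^2 = £105.4717 / 1.108809 = £95.12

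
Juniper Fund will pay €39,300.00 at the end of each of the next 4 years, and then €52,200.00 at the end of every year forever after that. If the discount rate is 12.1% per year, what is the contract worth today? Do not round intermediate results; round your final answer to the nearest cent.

€392305.53

PV of 4-year annuity: €39,300.00 × [1 − (1+0.121)^−4] / 0.121 = 119116.86173
Perpetuity value at year 4: €52,200.00 / 0.121 = 431404.95868
PV of perpetuity: 431404.95868 / (1+0.121)^4 = 273188.66905
Total PV = 119116.86173 + 273188.66905 = 392305.53078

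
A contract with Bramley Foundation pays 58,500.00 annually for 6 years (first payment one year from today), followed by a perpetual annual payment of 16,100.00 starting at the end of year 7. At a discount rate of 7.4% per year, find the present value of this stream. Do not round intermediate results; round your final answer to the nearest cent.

PV of 6-year annuity: 58,500.00 × [1 − (1+0.074)^−6] / 0.074 = 275432.34682
Perpetuity value at year 6: 16,100.00 / 0.074 = 217567.56757
PV of perpetuity: 217567.56757 / (1+0.074)^6 = 141764.81913
Total PV = 275432.34682 + 141764.81913 = 417197.16595

417197.17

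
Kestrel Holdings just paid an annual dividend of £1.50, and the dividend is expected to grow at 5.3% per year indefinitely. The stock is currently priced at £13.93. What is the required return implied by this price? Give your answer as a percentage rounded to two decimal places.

16.64%

D₁ = £1.50 × 1.053 = £1.5795
P = D₁/(r − g) ⇒ r = D₁/P + g = £1.5795/£13.93 + 0.053 = 0.113388 + 0.053 = 0.166388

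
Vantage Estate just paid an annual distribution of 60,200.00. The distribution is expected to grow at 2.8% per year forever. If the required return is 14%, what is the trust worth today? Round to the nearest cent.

552550.00

D₁ = D₀ × (1 + g) = 60,200.00 × 1.028 = 61,885.6000
Growing perpetuity: P = D₁ / (r − g) = 61,885.6000 / (0.14 − 0.028) = 552,550.00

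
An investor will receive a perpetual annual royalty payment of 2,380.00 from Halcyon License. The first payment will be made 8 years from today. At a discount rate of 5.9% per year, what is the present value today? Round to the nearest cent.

Value at end of year 7: C / r = 2,380.00 / 0.059 = 40,338.9831
Discount to today: PV = 40,338.9831 / (1 + 0.059)^7 = 40,338.9831 / 1.493729 = 27,005.56

27005.56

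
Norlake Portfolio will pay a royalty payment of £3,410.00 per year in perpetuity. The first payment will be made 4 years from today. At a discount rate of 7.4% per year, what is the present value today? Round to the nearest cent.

£37197.16

Value at end of year 3: C / r = £3,410.00 / 0.074 = £46,081.0811
Discount to today: PV = £46,081.0811 / (1 + 0.074)^3 = £46,081.0811 / 1.238833 = £37,197.16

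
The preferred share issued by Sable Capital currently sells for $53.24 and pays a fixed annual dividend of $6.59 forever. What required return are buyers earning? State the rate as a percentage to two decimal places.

P = C/r ⇒ r = C/P = $6.59/$53.24 = 0.123779

12.38%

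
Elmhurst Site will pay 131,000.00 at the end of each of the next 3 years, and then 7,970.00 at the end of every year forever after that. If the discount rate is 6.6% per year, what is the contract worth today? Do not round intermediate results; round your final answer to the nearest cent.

446001.37

PV of 3-year annuity: 131,000.00 × [1 − (1+0.066)^−3] / 0.066 = 346313.39634
Perpetuity value at year 3: 7,970.00 / 0.066 = 120757.57576
PV of perpetuity: 120757.57576 / (1+0.066)^3 = 99687.97447
Total PV = 346313.39634 + 99687.97447 = 446001.37081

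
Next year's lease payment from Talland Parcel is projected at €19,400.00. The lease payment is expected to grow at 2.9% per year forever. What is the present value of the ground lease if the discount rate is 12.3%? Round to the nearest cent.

Growing perpetuity: P = D₁ / (r − g) = €19,400.0000 / (0.123 − 0.029) = €206,382.98

€206382.98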